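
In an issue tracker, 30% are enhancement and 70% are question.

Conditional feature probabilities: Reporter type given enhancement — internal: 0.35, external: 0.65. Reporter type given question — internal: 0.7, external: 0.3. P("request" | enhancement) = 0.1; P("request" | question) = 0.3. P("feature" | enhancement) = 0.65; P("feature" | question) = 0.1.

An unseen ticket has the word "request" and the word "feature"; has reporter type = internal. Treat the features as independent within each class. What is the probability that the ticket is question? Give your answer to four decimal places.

enhancement: 0.3 × 0.35 × 0.1 × 0.65 = 0.006825
question: 0.7 × 0.7 × 0.3 × 0.1 = 0.0147
P(question | x) = 0.0147 / 0.021525 ≈ 0.6829

0.6829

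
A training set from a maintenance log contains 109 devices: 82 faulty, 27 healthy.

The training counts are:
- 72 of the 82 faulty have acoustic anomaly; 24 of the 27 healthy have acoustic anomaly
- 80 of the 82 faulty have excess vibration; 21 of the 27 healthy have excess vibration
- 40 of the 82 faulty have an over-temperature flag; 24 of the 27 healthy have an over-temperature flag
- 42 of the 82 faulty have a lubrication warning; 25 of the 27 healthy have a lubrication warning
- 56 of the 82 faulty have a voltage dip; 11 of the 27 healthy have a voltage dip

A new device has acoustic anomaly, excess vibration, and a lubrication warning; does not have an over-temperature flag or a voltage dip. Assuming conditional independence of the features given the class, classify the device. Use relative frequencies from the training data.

faulty: (82/109) × (72/82) × (80/82) × (42/82) × (42/82) × (26/82) ≈ 0.0536059
healthy: (27/109) × (24/27) × (21/27) × (3/27) × (25/27) × (16/27) ≈ 0.0104407
Highest score → faulty.

faulty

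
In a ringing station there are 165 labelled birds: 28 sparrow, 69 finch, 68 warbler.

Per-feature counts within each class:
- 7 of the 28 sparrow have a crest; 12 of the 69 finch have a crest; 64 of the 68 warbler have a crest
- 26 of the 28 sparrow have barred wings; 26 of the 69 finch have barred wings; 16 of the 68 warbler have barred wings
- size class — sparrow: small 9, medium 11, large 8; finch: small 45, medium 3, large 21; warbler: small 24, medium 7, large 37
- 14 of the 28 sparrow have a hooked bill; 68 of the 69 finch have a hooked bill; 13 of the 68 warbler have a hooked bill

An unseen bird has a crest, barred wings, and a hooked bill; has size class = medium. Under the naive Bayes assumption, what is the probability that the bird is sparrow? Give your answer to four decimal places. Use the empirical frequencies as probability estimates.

sparrow: (28/165) × (7/28) × (26/28) × (11/28) × (14/28) ≈ 0.0077381
finch: (69/165) × (12/69) × (26/69) × (3/69) × (68/69) ≈ 0.00117423
warbler: (68/165) × (64/68) × (16/68) × (7/68) × (13/68) ≈ 0.0017961
P(sparrow | x) = 0.0077381 / 0.01070843 ≈ 0.7226

0.7226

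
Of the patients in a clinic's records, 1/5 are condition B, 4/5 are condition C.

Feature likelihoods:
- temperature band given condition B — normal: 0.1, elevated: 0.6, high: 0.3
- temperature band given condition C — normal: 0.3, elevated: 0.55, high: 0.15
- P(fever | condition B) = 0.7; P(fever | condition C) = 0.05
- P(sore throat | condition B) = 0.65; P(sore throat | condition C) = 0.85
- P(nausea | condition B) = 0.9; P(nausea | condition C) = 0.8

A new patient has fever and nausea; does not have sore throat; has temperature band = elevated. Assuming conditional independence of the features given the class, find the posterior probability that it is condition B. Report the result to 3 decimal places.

condition B: 0.2 × 0.6 × 0.7 × (1−0.65) × 0.9 = 0.02646
condition C: 0.8 × 0.55 × 0.05 × (1−0.85) × 0.8 = 0.00264
P(condition B | x) = 0.02646 / 0.0291 ≈ 0.909

0.909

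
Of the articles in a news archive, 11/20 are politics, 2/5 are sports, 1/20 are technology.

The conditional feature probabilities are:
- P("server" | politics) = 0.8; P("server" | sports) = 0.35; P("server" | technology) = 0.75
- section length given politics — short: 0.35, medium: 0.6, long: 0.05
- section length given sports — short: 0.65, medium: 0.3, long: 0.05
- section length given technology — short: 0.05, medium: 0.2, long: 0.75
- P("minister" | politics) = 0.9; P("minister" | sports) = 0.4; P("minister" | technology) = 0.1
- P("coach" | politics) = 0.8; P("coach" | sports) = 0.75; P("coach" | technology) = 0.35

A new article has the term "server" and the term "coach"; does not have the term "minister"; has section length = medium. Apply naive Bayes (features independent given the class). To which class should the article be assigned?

politics: 0.55 × 0.8 × 0.6 × (1−0.9) × 0.8 = 0.02112
sports: 0.4 × 0.35 × 0.3 × (1−0.4) × 0.75 = 0.0189
technology: 0.05 × 0.75 × 0.2 × (1−0.1) × 0.35 = 0.0023625
Highest score → politics.

politics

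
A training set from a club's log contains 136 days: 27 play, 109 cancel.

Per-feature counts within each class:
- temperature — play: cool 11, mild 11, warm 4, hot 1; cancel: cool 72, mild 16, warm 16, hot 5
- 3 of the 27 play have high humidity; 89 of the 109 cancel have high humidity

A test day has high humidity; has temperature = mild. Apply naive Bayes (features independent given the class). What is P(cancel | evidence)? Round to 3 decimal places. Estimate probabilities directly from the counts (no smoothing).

0.914

play: (27/136) × (11/27) × (3/27) ≈ 0.00898693
cancel: (109/136) × (16/109) × (89/109) ≈ 0.0960604
P(cancel | x) = 0.0960604 / 0.10504733 ≈ 0.914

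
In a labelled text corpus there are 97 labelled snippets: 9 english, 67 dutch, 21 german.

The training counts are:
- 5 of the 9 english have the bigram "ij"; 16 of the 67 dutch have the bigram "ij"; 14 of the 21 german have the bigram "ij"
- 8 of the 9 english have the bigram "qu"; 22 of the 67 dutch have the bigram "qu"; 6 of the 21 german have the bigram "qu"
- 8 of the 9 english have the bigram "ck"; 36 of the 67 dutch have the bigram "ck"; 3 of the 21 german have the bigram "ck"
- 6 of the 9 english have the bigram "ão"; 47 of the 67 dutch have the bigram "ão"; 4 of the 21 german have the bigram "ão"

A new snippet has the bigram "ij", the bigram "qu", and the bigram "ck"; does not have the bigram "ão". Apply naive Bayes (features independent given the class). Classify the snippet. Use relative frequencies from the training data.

english: (9/97) × (5/9) × (8/9) × (8/9) × (3/9) ≈ 0.013576
dutch: (67/97) × (16/67) × (22/67) × (36/67) × (20/67) ≈ 0.00868718
german: (21/97) × (14/21) × (6/21) × (3/21) × (17/21) ≈ 0.00476892
Highest score → english.

english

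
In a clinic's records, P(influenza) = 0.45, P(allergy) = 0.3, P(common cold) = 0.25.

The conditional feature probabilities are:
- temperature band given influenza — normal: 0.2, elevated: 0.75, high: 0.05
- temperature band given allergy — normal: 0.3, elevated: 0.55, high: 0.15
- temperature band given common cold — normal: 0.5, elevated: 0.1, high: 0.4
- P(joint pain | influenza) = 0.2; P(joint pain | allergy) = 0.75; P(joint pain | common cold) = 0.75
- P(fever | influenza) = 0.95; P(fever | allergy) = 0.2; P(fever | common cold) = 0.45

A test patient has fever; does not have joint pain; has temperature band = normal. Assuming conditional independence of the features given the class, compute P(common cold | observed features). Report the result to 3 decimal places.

influenza: 0.45 × 0.2 × (1−0.2) × 0.95 = 0.0684
allergy: 0.3 × 0.3 × (1−0.75) × 0.2 = 0.0045
common cold: 0.25 × 0.5 × (1−0.75) × 0.45 = 0.0140625
P(common cold | x) = 0.0140625 / 0.0869625 ≈ 0.162

0.162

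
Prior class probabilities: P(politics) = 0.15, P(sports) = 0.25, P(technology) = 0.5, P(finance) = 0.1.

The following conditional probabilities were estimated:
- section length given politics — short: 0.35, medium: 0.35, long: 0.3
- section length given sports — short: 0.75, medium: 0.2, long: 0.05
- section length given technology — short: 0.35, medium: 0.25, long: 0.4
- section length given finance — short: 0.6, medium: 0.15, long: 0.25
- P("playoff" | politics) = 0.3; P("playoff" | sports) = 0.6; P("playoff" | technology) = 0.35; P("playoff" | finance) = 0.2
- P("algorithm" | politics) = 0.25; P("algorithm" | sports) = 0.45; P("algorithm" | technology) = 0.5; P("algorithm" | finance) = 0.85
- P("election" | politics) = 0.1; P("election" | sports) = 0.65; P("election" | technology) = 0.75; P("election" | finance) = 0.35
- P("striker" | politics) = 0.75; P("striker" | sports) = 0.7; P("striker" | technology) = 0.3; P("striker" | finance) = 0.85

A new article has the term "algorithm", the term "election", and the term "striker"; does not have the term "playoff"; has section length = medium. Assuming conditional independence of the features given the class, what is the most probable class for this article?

politics: 0.15 × 0.35 × (1−0.3) × 0.25 × 0.1 × 0.75 = 0.0006890625
sports: 0.25 × 0.2 × (1−0.6) × 0.45 × 0.65 × 0.7 = 0.004095
technology: 0.5 × 0.25 × (1−0.35) × 0.5 × 0.75 × 0.3 = 0.009140625
finance: 0.1 × 0.15 × (1−0.2) × 0.85 × 0.35 × 0.85 = 0.0030345
Highest score → technology.

technology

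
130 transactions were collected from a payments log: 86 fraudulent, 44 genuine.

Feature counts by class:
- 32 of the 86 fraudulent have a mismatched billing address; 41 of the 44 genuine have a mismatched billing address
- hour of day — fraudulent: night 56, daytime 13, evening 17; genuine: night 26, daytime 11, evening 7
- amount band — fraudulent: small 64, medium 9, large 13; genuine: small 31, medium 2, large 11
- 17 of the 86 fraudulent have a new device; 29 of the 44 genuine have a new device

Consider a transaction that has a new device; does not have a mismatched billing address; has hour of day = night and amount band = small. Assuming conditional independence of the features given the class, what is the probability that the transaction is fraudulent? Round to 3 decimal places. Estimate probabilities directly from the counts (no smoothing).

fraudulent: (86/130) × (54/86) × (56/86) × (64/86) × (17/86) ≈ 0.0397898
genuine: (44/130) × (3/44) × (26/44) × (31/44) × (29/44) ≈ 0.00633218
P(fraudulent | x) = 0.0397898 / 0.04612198 ≈ 0.863

0.863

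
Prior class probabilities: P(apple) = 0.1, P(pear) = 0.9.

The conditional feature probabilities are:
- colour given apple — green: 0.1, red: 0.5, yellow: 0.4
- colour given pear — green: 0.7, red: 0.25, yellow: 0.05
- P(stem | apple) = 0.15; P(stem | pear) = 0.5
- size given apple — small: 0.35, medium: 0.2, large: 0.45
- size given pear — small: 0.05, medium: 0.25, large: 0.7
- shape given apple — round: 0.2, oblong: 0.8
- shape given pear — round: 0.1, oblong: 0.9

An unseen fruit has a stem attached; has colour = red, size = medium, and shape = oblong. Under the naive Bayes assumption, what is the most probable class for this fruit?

pear

apple: 0.1 × 0.5 × 0.15 × 0.2 × 0.8 = 0.0012
pear: 0.9 × 0.25 × 0.5 × 0.25 × 0.9 = 0.0253125
Highest score → pear.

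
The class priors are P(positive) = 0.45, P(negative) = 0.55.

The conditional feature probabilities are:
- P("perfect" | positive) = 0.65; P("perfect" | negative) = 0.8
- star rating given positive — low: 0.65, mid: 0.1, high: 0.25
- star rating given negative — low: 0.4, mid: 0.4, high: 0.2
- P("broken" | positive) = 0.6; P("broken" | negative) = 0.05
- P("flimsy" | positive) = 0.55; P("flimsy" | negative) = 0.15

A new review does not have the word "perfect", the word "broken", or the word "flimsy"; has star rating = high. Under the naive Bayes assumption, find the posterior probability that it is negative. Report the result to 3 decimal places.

positive: 0.45 × (1−0.65) × 0.25 × (1−0.6) × (1−0.55) = 0.0070875
negative: 0.55 × (1−0.8) × 0.2 × (1−0.05) × (1−0.15) = 0.017765
P(negative | x) = 0.017765 / 0.0248525 ≈ 0.715

0.715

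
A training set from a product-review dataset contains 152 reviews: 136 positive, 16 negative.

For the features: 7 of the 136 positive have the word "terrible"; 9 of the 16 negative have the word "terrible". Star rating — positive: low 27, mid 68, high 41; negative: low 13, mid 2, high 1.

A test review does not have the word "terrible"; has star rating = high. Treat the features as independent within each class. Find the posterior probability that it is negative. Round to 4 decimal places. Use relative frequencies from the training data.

0.0111

positive: (136/152) × (129/136) × (41/136) ≈ 0.255853
negative: (16/152) × (7/16) × (1/16) ≈ 0.00287829
P(negative | x) = 0.00287829 / 0.25873129 ≈ 0.0111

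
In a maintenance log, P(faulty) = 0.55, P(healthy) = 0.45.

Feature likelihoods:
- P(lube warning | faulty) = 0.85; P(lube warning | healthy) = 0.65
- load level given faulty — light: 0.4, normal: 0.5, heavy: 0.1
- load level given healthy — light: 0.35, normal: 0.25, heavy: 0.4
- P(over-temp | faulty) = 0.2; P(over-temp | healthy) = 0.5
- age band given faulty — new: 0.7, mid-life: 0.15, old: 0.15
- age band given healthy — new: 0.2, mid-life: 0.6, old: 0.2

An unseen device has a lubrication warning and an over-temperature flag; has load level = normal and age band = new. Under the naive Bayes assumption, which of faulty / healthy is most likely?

faulty

faulty: 0.55 × 0.85 × 0.5 × 0.2 × 0.7 = 0.032725
healthy: 0.45 × 0.65 × 0.25 × 0.5 × 0.2 = 0.0073125
Highest score → faulty.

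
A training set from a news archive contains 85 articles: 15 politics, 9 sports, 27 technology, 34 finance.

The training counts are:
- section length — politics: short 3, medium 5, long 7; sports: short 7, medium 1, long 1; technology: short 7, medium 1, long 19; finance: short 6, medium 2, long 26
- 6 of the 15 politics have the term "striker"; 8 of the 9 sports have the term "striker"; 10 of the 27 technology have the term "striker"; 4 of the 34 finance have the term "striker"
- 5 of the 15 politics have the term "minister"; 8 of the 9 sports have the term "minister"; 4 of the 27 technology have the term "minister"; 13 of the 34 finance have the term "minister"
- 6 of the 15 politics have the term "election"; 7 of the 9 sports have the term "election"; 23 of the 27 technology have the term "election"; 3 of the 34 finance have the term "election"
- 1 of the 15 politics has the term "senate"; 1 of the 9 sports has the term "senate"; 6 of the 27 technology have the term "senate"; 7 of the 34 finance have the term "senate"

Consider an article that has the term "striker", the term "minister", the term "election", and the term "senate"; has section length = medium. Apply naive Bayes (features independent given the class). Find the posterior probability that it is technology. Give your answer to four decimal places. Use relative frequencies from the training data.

politics: (15/85) × (5/15) × (6/15) × (5/15) × (6/15) × (1/15) ≈ 0.00020915
sports: (9/85) × (1/9) × (8/9) × (8/9) × (7/9) × (1/9) ≈ 0.000803321
technology: (27/85) × (1/27) × (10/27) × (4/27) × (23/27) × (6/27) ≈ 0.000122198
finance: (34/85) × (2/34) × (4/34) × (13/34) × (3/34) × (7/34) ≈ 0.0000192273
P(technology | x) = 0.000122198 / 0.0011538963 ≈ 0.1059

0.1059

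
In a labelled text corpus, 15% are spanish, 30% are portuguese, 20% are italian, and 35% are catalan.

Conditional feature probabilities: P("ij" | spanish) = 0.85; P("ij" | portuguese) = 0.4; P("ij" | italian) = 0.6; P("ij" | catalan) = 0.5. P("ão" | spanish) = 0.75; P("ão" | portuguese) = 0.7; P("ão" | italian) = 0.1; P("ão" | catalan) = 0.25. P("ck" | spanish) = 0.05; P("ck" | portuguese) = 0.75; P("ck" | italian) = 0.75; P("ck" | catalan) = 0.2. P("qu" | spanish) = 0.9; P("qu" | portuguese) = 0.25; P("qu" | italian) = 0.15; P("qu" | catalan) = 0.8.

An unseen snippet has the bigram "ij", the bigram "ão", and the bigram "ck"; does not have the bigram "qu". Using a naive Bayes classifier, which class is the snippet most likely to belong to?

portuguese

spanish: 0.15 × 0.85 × 0.75 × 0.05 × (1−0.9) = 0.000478125
portuguese: 0.3 × 0.4 × 0.7 × 0.75 × (1−0.25) = 0.04725
italian: 0.2 × 0.6 × 0.1 × 0.75 × (1−0.15) = 0.00765
catalan: 0.35 × 0.5 × 0.25 × 0.2 × (1−0.8) = 0.00175
Highest score → portuguese.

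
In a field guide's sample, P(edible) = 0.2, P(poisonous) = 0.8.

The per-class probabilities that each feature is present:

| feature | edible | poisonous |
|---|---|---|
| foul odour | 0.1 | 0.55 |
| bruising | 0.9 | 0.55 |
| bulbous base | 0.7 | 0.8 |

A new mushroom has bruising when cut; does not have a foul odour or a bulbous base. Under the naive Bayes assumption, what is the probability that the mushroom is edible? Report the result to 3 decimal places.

0.551

edible: 0.2 × (1−0.1) × 0.9 × (1−0.7) = 0.0486
poisonous: 0.8 × (1−0.55) × 0.55 × (1−0.8) = 0.0396
P(edible | x) = 0.0486 / 0.0882 ≈ 0.551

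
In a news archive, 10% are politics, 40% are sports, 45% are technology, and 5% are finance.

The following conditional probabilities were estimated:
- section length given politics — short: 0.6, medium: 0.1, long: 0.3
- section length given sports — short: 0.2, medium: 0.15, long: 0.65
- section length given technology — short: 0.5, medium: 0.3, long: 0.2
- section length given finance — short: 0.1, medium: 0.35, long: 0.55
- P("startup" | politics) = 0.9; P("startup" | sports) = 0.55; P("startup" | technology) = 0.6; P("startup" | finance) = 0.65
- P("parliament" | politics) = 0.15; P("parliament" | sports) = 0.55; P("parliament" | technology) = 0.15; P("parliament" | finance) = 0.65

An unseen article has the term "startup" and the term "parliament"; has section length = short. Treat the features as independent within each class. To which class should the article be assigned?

sports

politics: 0.1 × 0.6 × 0.9 × 0.15 = 0.0081
sports: 0.4 × 0.2 × 0.55 × 0.55 = 0.0242
technology: 0.45 × 0.5 × 0.6 × 0.15 = 0.02025
finance: 0.05 × 0.1 × 0.65 × 0.65 = 0.0021125
Highest score → sports.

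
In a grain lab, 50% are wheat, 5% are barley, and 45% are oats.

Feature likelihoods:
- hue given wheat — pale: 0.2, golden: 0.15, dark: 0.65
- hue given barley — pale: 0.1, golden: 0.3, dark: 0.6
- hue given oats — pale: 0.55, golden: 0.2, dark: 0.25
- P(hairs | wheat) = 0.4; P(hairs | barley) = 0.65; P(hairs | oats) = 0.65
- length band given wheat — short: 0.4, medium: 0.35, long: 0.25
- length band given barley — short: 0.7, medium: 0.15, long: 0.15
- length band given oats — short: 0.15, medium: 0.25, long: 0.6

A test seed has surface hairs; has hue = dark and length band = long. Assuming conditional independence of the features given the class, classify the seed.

oats

wheat: 0.5 × 0.65 × 0.4 × 0.25 = 0.0325
barley: 0.05 × 0.6 × 0.65 × 0.15 = 0.002925
oats: 0.45 × 0.25 × 0.65 × 0.6 = 0.043875
Highest score → oats.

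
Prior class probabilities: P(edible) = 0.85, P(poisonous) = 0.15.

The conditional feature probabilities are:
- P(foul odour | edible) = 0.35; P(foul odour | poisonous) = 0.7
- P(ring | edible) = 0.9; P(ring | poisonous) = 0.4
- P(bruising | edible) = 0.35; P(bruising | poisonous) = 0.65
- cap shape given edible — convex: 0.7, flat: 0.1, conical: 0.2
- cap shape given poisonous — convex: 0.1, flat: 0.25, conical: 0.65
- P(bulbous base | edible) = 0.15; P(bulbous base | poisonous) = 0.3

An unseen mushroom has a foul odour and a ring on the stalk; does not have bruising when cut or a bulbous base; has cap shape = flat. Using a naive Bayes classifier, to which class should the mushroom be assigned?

edible

edible: 0.85 × 0.35 × 0.9 × (1−0.35) × 0.1 × (1−0.15) = 0.0147931875
poisonous: 0.15 × 0.7 × 0.4 × (1−0.65) × 0.25 × (1−0.3) = 0.0025725
Highest score → edible.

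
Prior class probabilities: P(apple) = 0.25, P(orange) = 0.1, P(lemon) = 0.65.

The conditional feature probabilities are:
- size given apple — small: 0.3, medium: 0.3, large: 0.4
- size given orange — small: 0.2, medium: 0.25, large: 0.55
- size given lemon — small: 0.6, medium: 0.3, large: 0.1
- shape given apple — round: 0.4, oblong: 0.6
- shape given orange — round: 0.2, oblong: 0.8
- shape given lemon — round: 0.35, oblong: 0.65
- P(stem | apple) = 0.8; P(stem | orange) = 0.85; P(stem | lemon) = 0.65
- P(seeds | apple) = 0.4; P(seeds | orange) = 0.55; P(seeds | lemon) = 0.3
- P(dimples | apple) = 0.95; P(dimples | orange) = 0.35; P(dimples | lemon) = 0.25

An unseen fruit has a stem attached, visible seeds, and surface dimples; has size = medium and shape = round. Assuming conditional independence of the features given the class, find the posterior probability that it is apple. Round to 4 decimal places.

apple: 0.25 × 0.3 × 0.4 × 0.8 × 0.4 × 0.95 = 0.00912
orange: 0.1 × 0.25 × 0.2 × 0.85 × 0.55 × 0.35 = 0.000818125
lemon: 0.65 × 0.3 × 0.35 × 0.65 × 0.3 × 0.25 = 0.0033271875
P(apple | x) = 0.00912 / 0.0132653125 ≈ 0.6875

0.6875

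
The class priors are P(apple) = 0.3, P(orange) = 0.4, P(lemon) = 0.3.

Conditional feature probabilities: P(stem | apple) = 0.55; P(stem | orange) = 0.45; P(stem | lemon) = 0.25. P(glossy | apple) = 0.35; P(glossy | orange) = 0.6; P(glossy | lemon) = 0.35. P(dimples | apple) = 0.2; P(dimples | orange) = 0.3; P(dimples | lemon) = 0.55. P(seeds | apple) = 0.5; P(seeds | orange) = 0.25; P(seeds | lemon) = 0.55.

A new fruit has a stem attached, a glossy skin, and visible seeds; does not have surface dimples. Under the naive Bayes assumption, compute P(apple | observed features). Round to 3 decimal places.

0.476

apple: 0.3 × 0.55 × 0.35 × (1−0.2) × 0.5 = 0.0231
orange: 0.4 × 0.45 × 0.6 × (1−0.3) × 0.25 = 0.0189
lemon: 0.3 × 0.25 × 0.35 × (1−0.55) × 0.55 = 0.006496875
P(apple | x) = 0.0231 / 0.048496875 ≈ 0.476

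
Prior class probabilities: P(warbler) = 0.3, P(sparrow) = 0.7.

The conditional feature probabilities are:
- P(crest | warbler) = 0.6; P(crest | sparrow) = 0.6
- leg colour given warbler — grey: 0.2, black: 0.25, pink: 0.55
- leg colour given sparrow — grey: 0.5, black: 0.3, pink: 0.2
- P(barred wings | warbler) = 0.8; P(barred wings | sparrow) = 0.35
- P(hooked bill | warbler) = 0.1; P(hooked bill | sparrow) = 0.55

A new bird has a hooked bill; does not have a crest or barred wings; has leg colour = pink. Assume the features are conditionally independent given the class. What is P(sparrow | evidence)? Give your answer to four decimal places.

0.9381

warbler: 0.3 × (1−0.6) × 0.55 × (1−0.8) × 0.1 = 0.00132
sparrow: 0.7 × (1−0.6) × 0.2 × (1−0.35) × 0.55 = 0.02002
P(sparrow | x) = 0.02002 / 0.02134 ≈ 0.9381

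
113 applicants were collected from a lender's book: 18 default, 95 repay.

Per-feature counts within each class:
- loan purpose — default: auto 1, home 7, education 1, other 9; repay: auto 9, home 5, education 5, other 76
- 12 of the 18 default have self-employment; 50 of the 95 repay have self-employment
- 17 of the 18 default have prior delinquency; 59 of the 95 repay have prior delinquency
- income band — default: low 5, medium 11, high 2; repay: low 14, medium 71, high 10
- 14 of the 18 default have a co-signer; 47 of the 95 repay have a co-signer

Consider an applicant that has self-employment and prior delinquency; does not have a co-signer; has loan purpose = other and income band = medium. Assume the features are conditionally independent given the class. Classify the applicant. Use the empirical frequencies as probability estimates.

default: (18/113) × (9/18) × (12/18) × (17/18) × (11/18) × (4/18) ≈ 0.00681015
repay: (95/113) × (76/95) × (50/95) × (59/95) × (71/95) × (48/95) ≈ 0.0830161
Highest score → repay.

repay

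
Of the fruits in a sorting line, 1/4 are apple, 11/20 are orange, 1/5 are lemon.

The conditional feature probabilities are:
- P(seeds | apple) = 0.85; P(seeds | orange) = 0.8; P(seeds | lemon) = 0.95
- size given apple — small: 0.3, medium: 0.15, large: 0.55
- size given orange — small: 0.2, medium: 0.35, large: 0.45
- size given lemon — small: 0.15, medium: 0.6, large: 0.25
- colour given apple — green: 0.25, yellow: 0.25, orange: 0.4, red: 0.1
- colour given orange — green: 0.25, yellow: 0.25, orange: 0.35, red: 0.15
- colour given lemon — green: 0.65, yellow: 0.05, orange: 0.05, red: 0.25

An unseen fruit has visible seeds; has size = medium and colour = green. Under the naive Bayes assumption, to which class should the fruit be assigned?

apple: 0.25 × 0.85 × 0.15 × 0.25 = 0.00796875
orange: 0.55 × 0.8 × 0.35 × 0.25 = 0.0385
lemon: 0.2 × 0.95 × 0.6 × 0.65 = 0.0741
Highest score → lemon.

lemon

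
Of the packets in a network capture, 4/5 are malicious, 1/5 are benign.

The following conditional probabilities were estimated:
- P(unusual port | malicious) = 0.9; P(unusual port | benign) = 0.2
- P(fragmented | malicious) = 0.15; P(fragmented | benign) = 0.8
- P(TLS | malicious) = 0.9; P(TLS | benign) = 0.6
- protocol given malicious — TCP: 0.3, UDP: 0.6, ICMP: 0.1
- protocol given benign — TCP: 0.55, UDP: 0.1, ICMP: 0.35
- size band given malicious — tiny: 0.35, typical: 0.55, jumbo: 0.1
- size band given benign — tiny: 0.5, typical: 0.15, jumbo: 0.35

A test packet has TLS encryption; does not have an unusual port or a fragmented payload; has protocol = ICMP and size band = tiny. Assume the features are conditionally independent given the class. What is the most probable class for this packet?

benign

malicious: 0.8 × (1−0.9) × (1−0.15) × 0.9 × 0.1 × 0.35 = 0.002142
benign: 0.2 × (1−0.2) × (1−0.8) × 0.6 × 0.35 × 0.5 = 0.00336
Highest score → benign.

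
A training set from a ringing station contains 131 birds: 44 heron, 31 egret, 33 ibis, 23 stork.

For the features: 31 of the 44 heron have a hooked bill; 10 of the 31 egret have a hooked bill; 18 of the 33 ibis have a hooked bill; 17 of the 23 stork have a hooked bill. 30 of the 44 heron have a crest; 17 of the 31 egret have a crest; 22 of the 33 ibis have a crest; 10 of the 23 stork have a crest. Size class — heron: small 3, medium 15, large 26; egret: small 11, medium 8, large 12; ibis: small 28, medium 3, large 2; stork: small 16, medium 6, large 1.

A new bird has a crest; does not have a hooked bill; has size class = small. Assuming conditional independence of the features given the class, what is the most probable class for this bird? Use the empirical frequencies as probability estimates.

ibis

heron: (44/131) × (13/44) × (30/44) × (3/44) ≈ 0.00461327
egret: (31/131) × (21/31) × (17/31) × (11/31) ≈ 0.0311937
ibis: (33/131) × (15/33) × (22/33) × (28/33) ≈ 0.0647698
stork: (23/131) × (6/23) × (10/23) × (16/23) ≈ 0.013853
Highest score → ibis.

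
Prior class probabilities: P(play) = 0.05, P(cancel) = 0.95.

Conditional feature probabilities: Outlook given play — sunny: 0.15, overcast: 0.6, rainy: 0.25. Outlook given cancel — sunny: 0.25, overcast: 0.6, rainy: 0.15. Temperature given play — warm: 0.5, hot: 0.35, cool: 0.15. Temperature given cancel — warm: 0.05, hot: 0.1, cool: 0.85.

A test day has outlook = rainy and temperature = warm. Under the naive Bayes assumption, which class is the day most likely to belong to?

play: 0.05 × 0.25 × 0.5 = 0.00625
cancel: 0.95 × 0.15 × 0.05 = 0.007125
Highest score → cancel.

cancel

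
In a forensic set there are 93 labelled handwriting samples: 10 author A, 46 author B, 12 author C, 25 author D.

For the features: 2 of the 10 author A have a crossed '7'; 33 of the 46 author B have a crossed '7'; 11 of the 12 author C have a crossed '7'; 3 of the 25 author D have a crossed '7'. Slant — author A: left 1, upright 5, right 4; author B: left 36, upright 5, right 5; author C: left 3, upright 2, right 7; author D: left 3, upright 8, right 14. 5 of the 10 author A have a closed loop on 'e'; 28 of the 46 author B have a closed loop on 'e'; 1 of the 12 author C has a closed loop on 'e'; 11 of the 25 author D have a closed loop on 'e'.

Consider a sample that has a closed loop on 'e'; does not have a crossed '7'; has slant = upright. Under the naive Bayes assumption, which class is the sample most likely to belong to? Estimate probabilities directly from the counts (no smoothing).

author A: (10/93) × (8/10) × (5/10) × (5/10) ≈ 0.0215054
author B: (46/93) × (13/46) × (5/46) × (28/46) ≈ 0.00924853
author C: (12/93) × (1/12) × (2/12) × (1/12) ≈ 0.000149343
author D: (25/93) × (22/25) × (8/25) × (11/25) ≈ 0.0333075
Highest score → author D.

author D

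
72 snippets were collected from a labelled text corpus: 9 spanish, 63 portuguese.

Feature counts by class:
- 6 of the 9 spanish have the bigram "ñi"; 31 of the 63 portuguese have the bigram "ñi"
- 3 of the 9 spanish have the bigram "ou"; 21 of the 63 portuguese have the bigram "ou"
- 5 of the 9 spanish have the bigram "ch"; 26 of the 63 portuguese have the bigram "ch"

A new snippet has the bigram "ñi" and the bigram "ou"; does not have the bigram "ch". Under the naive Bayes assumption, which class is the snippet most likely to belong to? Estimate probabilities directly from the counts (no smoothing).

portuguese

spanish: (9/72) × (6/9) × (3/9) × (4/9) ≈ 0.0123457
portuguese: (63/72) × (31/63) × (21/63) × (37/63) ≈ 0.0842887
Highest score → portuguese.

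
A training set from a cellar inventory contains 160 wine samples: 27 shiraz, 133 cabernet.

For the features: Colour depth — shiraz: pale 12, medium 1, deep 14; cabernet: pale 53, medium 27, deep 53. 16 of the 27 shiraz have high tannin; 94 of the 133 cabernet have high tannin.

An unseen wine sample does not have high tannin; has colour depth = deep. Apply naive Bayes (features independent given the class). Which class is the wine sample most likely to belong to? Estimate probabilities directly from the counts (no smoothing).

cabernet

shiraz: (27/160) × (14/27) × (11/27) ≈ 0.0356481
cabernet: (133/160) × (53/133) × (39/133) ≈ 0.0971335
Highest score → cabernet.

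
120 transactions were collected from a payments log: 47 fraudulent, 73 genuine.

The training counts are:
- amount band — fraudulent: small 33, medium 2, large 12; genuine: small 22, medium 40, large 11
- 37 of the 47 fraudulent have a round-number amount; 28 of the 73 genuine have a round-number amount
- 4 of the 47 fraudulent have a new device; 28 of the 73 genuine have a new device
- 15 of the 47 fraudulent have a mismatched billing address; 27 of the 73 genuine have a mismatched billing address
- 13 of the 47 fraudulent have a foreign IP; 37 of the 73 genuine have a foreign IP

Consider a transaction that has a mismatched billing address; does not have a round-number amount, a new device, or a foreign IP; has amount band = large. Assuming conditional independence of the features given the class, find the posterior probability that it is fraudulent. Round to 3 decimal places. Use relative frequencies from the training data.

0.414

fraudulent: (47/120) × (12/47) × (10/47) × (43/47) × (15/47) × (34/47) ≈ 0.00449415
genuine: (73/120) × (11/73) × (45/73) × (45/73) × (27/73) × (36/73) ≈ 0.00635347
P(fraudulent | x) = 0.00449415 / 0.01084762 ≈ 0.414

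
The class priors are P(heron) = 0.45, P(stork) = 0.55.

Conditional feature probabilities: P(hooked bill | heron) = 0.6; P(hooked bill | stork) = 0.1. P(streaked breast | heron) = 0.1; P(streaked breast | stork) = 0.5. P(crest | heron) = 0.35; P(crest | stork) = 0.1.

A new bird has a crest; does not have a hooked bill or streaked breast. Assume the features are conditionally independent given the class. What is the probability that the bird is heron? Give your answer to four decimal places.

heron: 0.45 × (1−0.6) × (1−0.1) × 0.35 = 0.0567
stork: 0.55 × (1−0.1) × (1−0.5) × 0.1 = 0.02475
P(heron | x) = 0.0567 / 0.08145 ≈ 0.6961

0.6961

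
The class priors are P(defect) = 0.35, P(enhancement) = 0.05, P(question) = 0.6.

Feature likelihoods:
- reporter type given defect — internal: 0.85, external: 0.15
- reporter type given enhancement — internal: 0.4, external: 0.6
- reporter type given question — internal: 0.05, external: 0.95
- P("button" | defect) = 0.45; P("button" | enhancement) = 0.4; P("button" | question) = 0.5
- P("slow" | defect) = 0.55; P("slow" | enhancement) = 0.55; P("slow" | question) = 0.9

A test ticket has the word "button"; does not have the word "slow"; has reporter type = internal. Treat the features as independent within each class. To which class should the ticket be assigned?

defect

defect: 0.35 × 0.85 × 0.45 × (1−0.55) = 0.06024375
enhancement: 0.05 × 0.4 × 0.4 × (1−0.55) = 0.0036
question: 0.6 × 0.05 × 0.5 × (1−0.9) = 0.0015
Highest score → defect.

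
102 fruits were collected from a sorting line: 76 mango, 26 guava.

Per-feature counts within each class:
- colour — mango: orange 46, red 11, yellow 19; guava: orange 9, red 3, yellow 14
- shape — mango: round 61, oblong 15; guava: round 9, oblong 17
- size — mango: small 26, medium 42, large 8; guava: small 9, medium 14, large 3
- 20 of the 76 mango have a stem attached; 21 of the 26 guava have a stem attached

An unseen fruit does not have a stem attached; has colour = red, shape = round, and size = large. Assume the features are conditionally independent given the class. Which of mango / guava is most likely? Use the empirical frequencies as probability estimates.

mango: (76/102) × (11/76) × (61/76) × (8/76) × (56/76) ≈ 0.00671366
guava: (26/102) × (3/26) × (9/26) × (3/26) × (5/26) ≈ 0.00022591
Highest score → mango.

mango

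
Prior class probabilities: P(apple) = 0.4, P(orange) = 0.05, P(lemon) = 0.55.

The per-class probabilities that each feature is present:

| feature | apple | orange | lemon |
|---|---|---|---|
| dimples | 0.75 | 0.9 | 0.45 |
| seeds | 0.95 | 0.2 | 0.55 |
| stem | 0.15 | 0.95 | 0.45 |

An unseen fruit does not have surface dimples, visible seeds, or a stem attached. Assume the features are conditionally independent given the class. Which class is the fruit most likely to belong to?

lemon

apple: 0.4 × (1−0.75) × (1−0.95) × (1−0.15) = 0.00425
orange: 0.05 × (1−0.9) × (1−0.2) × (1−0.95) = 0.0002
lemon: 0.55 × (1−0.45) × (1−0.55) × (1−0.45) = 0.07486875
Highest score → lemon.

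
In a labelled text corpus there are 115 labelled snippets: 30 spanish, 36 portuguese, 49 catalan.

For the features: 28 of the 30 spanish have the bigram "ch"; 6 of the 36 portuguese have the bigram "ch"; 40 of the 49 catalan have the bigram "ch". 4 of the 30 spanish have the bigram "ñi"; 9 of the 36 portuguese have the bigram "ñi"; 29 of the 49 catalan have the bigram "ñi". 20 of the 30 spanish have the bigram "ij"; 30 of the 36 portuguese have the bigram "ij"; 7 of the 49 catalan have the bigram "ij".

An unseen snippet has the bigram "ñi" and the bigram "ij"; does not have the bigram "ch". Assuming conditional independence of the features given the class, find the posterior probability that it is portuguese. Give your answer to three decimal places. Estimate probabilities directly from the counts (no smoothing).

spanish: (30/115) × (2/30) × (4/30) × (20/30) ≈ 0.00154589
portuguese: (36/115) × (30/36) × (9/36) × (30/36) ≈ 0.0543478
catalan: (49/115) × (9/49) × (29/49) × (7/49) ≈ 0.00661681
P(portuguese | x) = 0.0543478 / 0.0625105 ≈ 0.869

0.869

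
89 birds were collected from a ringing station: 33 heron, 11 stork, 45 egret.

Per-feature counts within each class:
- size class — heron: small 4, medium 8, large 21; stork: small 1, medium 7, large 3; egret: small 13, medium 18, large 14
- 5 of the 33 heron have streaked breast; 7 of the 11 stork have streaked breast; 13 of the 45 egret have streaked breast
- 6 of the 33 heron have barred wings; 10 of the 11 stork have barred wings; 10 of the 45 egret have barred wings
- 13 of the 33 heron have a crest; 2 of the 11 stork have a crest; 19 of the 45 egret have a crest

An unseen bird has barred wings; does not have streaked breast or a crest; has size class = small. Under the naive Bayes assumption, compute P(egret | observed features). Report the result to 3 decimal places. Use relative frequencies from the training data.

0.648

heron: (33/89) × (4/33) × (28/33) × (6/33) × (20/33) ≈ 0.00420211
stork: (11/89) × (1/11) × (4/11) × (10/11) × (9/11) ≈ 0.00303903
egret: (45/89) × (13/45) × (32/45) × (10/45) × (26/45) ≈ 0.0133364
P(egret | x) = 0.0133364 / 0.02057754 ≈ 0.648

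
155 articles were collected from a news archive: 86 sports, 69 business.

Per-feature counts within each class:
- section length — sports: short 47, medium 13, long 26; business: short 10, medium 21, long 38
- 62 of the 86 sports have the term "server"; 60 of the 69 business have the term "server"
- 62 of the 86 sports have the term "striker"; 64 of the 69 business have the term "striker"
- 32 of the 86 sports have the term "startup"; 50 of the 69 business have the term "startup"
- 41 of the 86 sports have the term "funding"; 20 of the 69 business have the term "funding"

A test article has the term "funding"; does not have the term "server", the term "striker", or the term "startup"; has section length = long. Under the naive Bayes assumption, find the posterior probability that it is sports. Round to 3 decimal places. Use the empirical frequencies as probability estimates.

0.955

sports: (86/155) × (26/86) × (24/86) × (24/86) × (54/86) × (41/86) ≈ 0.00391064
business: (69/155) × (38/69) × (9/69) × (5/69) × (19/69) × (20/69) ≈ 0.000184949
P(sports | x) = 0.00391064 / 0.004095589 ≈ 0.955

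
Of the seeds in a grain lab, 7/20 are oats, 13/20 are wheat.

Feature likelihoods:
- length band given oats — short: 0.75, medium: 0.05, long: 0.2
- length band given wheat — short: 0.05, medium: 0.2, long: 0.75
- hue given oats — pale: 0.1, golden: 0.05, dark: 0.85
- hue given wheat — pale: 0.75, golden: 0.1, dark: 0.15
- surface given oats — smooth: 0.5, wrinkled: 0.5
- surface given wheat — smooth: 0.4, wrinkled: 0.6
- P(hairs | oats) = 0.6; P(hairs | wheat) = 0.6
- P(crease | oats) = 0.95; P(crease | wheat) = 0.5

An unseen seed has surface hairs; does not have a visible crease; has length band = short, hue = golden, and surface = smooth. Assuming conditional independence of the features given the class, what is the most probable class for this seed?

oats: 0.35 × 0.75 × 0.05 × 0.5 × 0.6 × (1−0.95) = 0.000196875
wheat: 0.65 × 0.05 × 0.1 × 0.4 × 0.6 × (1−0.5) = 0.00039
Highest score → wheat.

wheat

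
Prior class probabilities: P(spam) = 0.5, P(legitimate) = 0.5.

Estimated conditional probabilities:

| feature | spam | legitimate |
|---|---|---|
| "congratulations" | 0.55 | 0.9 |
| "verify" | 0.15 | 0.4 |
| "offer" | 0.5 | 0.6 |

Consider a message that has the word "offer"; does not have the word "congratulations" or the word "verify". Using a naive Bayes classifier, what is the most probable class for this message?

spam

spam: 0.5 × (1−0.55) × (1−0.15) × 0.5 = 0.095625
legitimate: 0.5 × (1−0.9) × (1−0.4) × 0.6 = 0.018
Highest score → spam.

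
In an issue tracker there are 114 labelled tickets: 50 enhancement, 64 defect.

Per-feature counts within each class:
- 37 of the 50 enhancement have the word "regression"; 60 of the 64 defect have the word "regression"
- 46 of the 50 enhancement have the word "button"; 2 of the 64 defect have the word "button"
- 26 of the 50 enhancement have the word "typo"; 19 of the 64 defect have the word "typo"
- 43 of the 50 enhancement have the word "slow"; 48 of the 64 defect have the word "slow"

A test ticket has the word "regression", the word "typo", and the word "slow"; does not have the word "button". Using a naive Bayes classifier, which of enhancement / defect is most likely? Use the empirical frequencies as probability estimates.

enhancement: (50/114) × (37/50) × (4/50) × (26/50) × (43/50) ≈ 0.0116115
defect: (64/114) × (60/64) × (62/64) × (19/64) × (48/64) = 0.113525390625
Highest score → defect.

defect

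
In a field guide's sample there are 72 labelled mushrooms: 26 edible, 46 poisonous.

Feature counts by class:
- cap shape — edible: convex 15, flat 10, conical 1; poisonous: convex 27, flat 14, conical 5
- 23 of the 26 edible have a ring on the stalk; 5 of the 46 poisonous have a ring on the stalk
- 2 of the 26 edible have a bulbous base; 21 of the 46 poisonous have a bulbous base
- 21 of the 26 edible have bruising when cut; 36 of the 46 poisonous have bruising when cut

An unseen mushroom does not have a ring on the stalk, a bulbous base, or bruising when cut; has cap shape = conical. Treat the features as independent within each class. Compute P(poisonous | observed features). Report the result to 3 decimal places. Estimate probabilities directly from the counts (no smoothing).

0.963

edible: (26/72) × (1/26) × (3/26) × (24/26) × (5/26) ≈ 0.000284479
poisonous: (46/72) × (5/46) × (41/46) × (25/46) × (10/46) ≈ 0.00731287
P(poisonous | x) = 0.00731287 / 0.007597349 ≈ 0.963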